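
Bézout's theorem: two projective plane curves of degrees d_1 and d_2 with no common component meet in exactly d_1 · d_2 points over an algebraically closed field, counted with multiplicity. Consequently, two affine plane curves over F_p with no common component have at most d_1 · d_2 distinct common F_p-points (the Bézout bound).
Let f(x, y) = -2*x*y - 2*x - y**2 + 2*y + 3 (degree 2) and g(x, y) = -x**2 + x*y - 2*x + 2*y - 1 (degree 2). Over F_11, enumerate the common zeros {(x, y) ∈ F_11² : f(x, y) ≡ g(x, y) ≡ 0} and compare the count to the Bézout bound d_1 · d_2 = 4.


Common zeros: {(4, 6), (6, 2)}; count = 2; Bézout bound = 4.

deg(f) = 2, deg(g) = 2, so Bézout bound = 4.
Scan x ∈ F_11. For each x, list the y ∈ F_11 with f(x, y) ≡ 0 and those with g(x, y) ≡ 0 (mod 11); the common zeros in that column are the intersection.
  x = 0: f ≡ 0 at y ∈ {3, 10}; g ≡ 0 at y ∈ {6}; common: ∅.
  x = 1: f ≡ 0 at y ∈ {1, 10}; g ≡ 0 at y ∈ {5}; common: ∅.
  x = 2: f ≡ 0 at y ∈ {10}; g ≡ 0 at y ∈ {5}; common: ∅.
  x = 3: f ≡ 0 at y ∈ {8, 10}; g ≡ 0 at y ∈ {1}; common: ∅.
  x = 4: f ≡ 0 at y ∈ {6, 10}; g ≡ 0 at y ∈ {6}; common: {6}.
  x = 5: f ≡ 0 at y ∈ {4, 10}; g ≡ 0 at y ∈ {2}; common: ∅.
  x = 6: f ≡ 0 at y ∈ {2, 10}; g ≡ 0 at y ∈ {2}; common: {2}.
  x = 7: f ≡ 0 at y ∈ {0, 10}; g ≡ 0 at y ∈ {1}; common: ∅.
  x = 8: f ≡ 0 at y ∈ {9, 10}; g ≡ 0 at y ∈ {7}; common: ∅.
  x = 9: f ≡ 0 at y ∈ {7, 10}; g ≡ 0 at y ∈ ∅; common: ∅.
  x = 10: f ≡ 0 at y ∈ {5, 10}; g ≡ 0 at y ∈ {0}; common: ∅.
Collecting: common zeros = {(4, 6), (6, 2)}, so the count is 2.
Comparison with the Bézout bound: 2 ≤ 4 = deg(f)·deg(g), as expected for curves with no common component (the affine F_11-count falls short of the bound because intersections may lie at infinity, over extension fields, or carry multiplicity).


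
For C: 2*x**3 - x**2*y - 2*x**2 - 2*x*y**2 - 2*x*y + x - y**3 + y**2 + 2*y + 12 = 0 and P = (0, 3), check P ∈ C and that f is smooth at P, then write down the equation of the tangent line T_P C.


Tangent line at P: -23*x - 19*y + 57 = 0.

Step 1: f(0, 3) = 0, so P lies on C.
Step 2: partial derivatives
  f_x(x, y) = 6*x**2 - 2*x*y - 4*x - 2*y**2 - 2*y + 1, f_y(x, y) = -x**2 - 4*x*y - 2*x - 3*y**2 + 2*y + 2.
  f_x(P) = -23, f_y(P) = -19 (gradient nonzero, so P is smooth).
Step 3: tangent line at P: -23·(x − 0) + -19·(y − 3) = 0.
Expanding: -23*x - 19*y + 57 = 0.


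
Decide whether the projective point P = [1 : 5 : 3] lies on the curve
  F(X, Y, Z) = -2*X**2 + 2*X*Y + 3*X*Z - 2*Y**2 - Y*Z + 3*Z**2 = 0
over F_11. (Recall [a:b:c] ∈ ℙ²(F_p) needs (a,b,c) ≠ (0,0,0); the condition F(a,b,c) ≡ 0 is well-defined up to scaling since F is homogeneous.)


F(1,5,3) ≡ 1 (mod 11); P is NOT on the curve.

Evaluate F(1, 5, 3) term-by-term (mod 11).
  -2*X**2 ↦ -2·1·1·1 = -2
  2*X*Y ↦ 2·1·5·1 = 10
  3*X*Z ↦ 3·1·1·3 = 9
  -2*Y**2 ↦ -2·1·25·1 = -50
  -Y*Z ↦ -1·1·5·3 = -15
  3*Z**2 ↦ 3·1·1·9 = 27
Sum: F(1, 5, 3) = (-2) + (10) + (9) + (-50) + (-15) + (27) = -21.
Reducing mod 11: -21 ≡ 1 (mod 11).
Since F(a, b, c) ≡ 1 ≠ 0 (mod 11), P does NOT lie on the curve.


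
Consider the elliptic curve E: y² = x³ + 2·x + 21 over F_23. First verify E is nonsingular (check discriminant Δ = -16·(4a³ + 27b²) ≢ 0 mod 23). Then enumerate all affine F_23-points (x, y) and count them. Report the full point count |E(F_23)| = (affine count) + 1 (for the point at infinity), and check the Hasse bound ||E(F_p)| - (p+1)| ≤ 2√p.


Affine points = {(1, 1), (1, 22), (3, 10), (3, 13), (4, 1), (4, 22), (5, 8), (5, 15), (9, 3), (9, 20), (10, 11), (10, 12), (12, 5), (12, 18), (13, 6), (13, 17), (16, 3), (16, 20), (17, 0), (18, 1), (18, 22), (19, 8), (19, 15), (21, 3), (21, 20), (22, 8), (22, 15)}; affine count = 27; |E(F_23)| = 28.

Discriminant check: Δ ∝ 4a³ + 27b² = 4·2³ + 27·21² = 4·8 + 27·441 ≡ 2 (mod 23). Nonzero ⇒ E is nonsingular.
For each x ∈ F_23, compute rhs = x³ + 2·x + 21 mod 23, then count y ∈ F_23 with y² ≡ rhs.
  x = 0: rhs = 21, matching y values: none (0 points).
  x = 1: rhs = 1, matching y values: 1, 22 (2 points).
  x = 2: rhs = 10, matching y values: none (0 points).
  x = 3: rhs = 8, matching y values: 10, 13 (2 points).
  x = 4: rhs = 1, matching y values: 1, 22 (2 points).
  x = 5: rhs = 18, matching y values: 8, 15 (2 points).
  x = 6: rhs = 19, matching y values: none (0 points).
  x = 7: rhs = 10, matching y values: none (0 points).
  x = 8: rhs = 20, matching y values: none (0 points).
  x = 9: rhs = 9, matching y values: 3, 20 (2 points).
  x = 10: rhs = 6, matching y values: 11, 12 (2 points).
  x = 11: rhs = 17, matching y values: none (0 points).
  x = 12: rhs = 2, matching y values: 5, 18 (2 points).
  x = 13: rhs = 13, matching y values: 6, 17 (2 points).
  x = 14: rhs = 10, matching y values: none (0 points).
  x = 15: rhs = 22, matching y values: none (0 points).
  x = 16: rhs = 9, matching y values: 3, 20 (2 points).
  x = 17: rhs = 0, matching y values: 0 (1 points).
  x = 18: rhs = 1, matching y values: 1, 22 (2 points).
  x = 19: rhs = 18, matching y values: 8, 15 (2 points).
  x = 20: rhs = 11, matching y values: none (0 points).
  x = 21: rhs = 9, matching y values: 3, 20 (2 points).
  x = 22: rhs = 18, matching y values: 8, 15 (2 points).
Total affine count: 27.
Full point count |E(F_23)| = 27 + 1 = 28.
Hasse bound: |28 − (23+1)| = |4| = 4 ≤ 2√23 ≈ 9.5917 ✓.


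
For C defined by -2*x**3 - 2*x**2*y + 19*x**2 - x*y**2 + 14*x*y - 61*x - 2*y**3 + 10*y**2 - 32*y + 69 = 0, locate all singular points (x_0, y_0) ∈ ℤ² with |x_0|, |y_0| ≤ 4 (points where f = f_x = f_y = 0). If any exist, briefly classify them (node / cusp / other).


Singular points: {(3, 1)}; classification: node.

Compute partial derivatives:
  f_x = -6*x**2 - 4*x*y + 38*x - y**2 + 14*y - 61.
  f_y = -2*x**2 - 2*x*y + 14*x - 6*y**2 + 20*y - 32.
Scan x_0 ∈ {−4, ..., 4}. For each x_0, f_y(x_0, y) is a polynomial in y; find its integer roots y ∈ {−4, ..., 4}, then test f_x and f at those candidates.
  x = -4: f_y(-4, y) = -6*y**2 + 28*y - 120; no integer root y with |y| ≤ 4.
  x = -3: f_y(-3, y) = -6*y**2 + 26*y - 92; no integer root y with |y| ≤ 4.
  x = -2: f_y(-2, y) = -6*y**2 + 24*y - 68; no integer root y with |y| ≤ 4.
  x = -1: f_y(-1, y) = -6*y**2 + 22*y - 48; no integer root y with |y| ≤ 4.
  x = 0: f_y(0, y) = -6*y**2 + 20*y - 32; no integer root y with |y| ≤ 4.
  x = 1: f_y(1, y) = -6*y**2 + 18*y - 20; no integer root y with |y| ≤ 4.
  x = 2: f_y(2, y) = -6*y**2 + 16*y - 12; no integer root y with |y| ≤ 4.
  x = 3: f_y(3, y) = -6*y**2 + 14*y - 8; vanishes at y ∈ {1}. (3, 1): f_x = 0, f = 0 — SINGULAR.
  x = 4: f_y(4, y) = -6*y**2 + 12*y - 8; no integer root y with |y| ≤ 4.
Only singular point on the grid: (3, 1).
Classify: substitute x = 3 + u, y = 1 + v and expand: f = -2*u**3 - 2*u**2*v - u**2 - u*v**2 - 2*v**3 + v**2.
No constant or linear terms (consistent with a singular point). Quadratic part: -u**2 + v**2. Cubic part: -2*u**3 - 2*u**2*v - u*v**2 - 2*v**3.
The quadratic part v**2 - u**2 = (v − u)(v + u) splits into two distinct linear factors, so there are two distinct tangent lines y − 1 = ±(x − 3) — this is a node (ordinary double point).
Classification: node.


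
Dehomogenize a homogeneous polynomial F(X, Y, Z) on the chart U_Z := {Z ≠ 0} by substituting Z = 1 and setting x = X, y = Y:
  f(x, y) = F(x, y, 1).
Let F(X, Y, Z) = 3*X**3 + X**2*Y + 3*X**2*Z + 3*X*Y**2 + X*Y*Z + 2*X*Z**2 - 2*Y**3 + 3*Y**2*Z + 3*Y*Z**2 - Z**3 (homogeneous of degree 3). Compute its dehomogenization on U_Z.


f(x, y) = 3*x**3 + x**2*y + 3*x**2 + 3*x*y**2 + x*y + 2*x - 2*y**3 + 3*y**2 + 3*y - 1

On U_Z we set Z = 1. Each monomial c·X^i·Y^j·Z^k in F becomes c·x^i·y^j·1^k = c·x^i·y^j.
Substituting Z = 1: F(X, Y, 1) = 3*x**3 + x**2*y + 3*x**2 + 3*x*y**2 + x*y + 2*x - 2*y**3 + 3*y**2 + 3*y - 1.
Note: deg(f) ≤ deg(F) = 3; strict inequality happens when F is divisible by Z (lost terms).


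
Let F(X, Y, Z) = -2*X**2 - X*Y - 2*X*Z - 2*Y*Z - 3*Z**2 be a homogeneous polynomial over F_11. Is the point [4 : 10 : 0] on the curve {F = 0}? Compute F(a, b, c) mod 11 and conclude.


F(4,10,0) ≡ 5 (mod 11); P is NOT on the curve.

Evaluate F(4, 10, 0) term-by-term (mod 11).
  -2*X**2 ↦ -2·16·1·1 = -32
  -X*Y ↦ -1·4·10·1 = -40
  -2*X*Z ↦ -2·4·1·0 = 0
  -2*Y*Z ↦ -2·1·10·0 = 0
  -3*Z**2 ↦ -3·1·1·0 = 0
Sum: F(4, 10, 0) = (-32) + (-40) + (0) + (0) + (0) = -72.
Reducing mod 11: -72 ≡ 5 (mod 11).
Since F(a, b, c) ≡ 5 ≠ 0 (mod 11), P does NOT lie on the curve.


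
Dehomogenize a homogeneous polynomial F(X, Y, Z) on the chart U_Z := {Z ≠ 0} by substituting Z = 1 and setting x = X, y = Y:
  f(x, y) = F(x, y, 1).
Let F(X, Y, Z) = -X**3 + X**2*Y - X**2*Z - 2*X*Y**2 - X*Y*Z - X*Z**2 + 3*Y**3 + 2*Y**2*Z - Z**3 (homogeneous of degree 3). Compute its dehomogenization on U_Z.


f(x, y) = -x**3 + x**2*y - x**2 - 2*x*y**2 - x*y - x + 3*y**3 + 2*y**2 - 1

On U_Z we set Z = 1. Each monomial c·X^i·Y^j·Z^k in F becomes c·x^i·y^j·1^k = c·x^i·y^j.
Substituting Z = 1: F(X, Y, 1) = -x**3 + x**2*y - x**2 - 2*x*y**2 - x*y - x + 3*y**3 + 2*y**2 - 1.
Note: deg(f) ≤ deg(F) = 3; strict inequality happens when F is divisible by Z (lost terms).


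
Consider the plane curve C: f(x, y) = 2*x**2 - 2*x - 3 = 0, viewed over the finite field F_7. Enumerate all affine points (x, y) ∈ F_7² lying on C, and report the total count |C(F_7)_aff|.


Affine F_7-points: {(4, 0), (4, 1), (4, 2), (4, 3), (4, 4), (4, 5), (4, 6)}; count = 7.

For each of the 49 pairs (x, y) ∈ F_7², evaluate f(x, y) mod 7. Record the zeros.
  x = 0: [0↦4, 1↦4, 2↦4, 3↦4, 4↦4, 5↦4, 6↦4]  zeros at y ∈ ∅
  x = 1: [0↦4, 1↦4, 2↦4, 3↦4, 4↦4, 5↦4, 6↦4]  zeros at y ∈ ∅
  x = 2: [0↦1, 1↦1, 2↦1, 3↦1, 4↦1, 5↦1, 6↦1]  zeros at y ∈ ∅
  x = 3: [0↦2, 1↦2, 2↦2, 3↦2, 4↦2, 5↦2, 6↦2]  zeros at y ∈ ∅
  x = 4: [0↦0, 1↦0, 2↦0, 3↦0, 4↦0, 5↦0, 6↦0]  zeros at y ∈ {0, 1, 2, 3, 4, 5, 6}
  x = 5: [0↦2, 1↦2, 2↦2, 3↦2, 4↦2, 5↦2, 6↦2]  zeros at y ∈ ∅
  x = 6: [0↦1, 1↦1, 2↦1, 3↦1, 4↦1, 5↦1, 6↦1]  zeros at y ∈ ∅
Collecting zeros: affine points = {(4, 0), (4, 1), (4, 2), (4, 3), (4, 4), (4, 5), (4, 6)}.
Total count |C(F_7)_aff| = 7.


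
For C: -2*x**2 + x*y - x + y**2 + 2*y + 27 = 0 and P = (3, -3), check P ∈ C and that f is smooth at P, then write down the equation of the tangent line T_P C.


Tangent line at P: -16*x - y + 45 = 0.

Step 1: f(3, -3) = 0, so P lies on C.
Step 2: partial derivatives
  f_x(x, y) = -4*x + y - 1, f_y(x, y) = x + 2*y + 2.
  f_x(P) = -16, f_y(P) = -1 (gradient nonzero, so P is smooth).
Step 3: tangent line at P: -16·(x − 3) + -1·(y − -3) = 0.
Expanding: -16*x - y + 45 = 0.


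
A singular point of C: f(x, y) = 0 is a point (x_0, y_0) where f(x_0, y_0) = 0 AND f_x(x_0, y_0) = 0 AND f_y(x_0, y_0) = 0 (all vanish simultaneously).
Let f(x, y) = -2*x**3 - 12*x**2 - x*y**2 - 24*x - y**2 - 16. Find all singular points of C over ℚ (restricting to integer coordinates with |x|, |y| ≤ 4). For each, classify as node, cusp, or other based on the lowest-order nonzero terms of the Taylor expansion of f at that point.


Singular points: {(-2, 0)}; classification: cusp.

Compute partial derivatives:
  f_x = -6*x**2 - 24*x - y**2 - 24.
  f_y = -2*x*y - 2*y.
Scan x_0 ∈ {−4, ..., 4}. For each x_0, f_y(x_0, y) is a polynomial in y; find its integer roots y ∈ {−4, ..., 4}, then test f_x and f at those candidates.
  x = -4: f_y(-4, y) = 6*y; vanishes at y ∈ {0}. (-4, 0): f_x = -24 ≠ 0.
  x = -3: f_y(-3, y) = 4*y; vanishes at y ∈ {0}. (-3, 0): f_x = -6 ≠ 0.
  x = -2: f_y(-2, y) = 2*y; vanishes at y ∈ {0}. (-2, 0): f_x = 0, f = 0 — SINGULAR.
  x = -1: f_y(-1, y) = 0; vanishes at y ∈ {-4, -3, -2, -1, 0, 1, 2, 3, 4}. (-1, -4): f_x = -22 ≠ 0; (-1, -3): f_x = -15 ≠ 0; (-1, -2): f_x = -10 ≠ 0; (-1, -1): f_x = -7 ≠ 0; (-1, 0): f_x = -6 ≠ 0; (-1, 1): f_x = -7 ≠ 0; (-1, 2): f_x = -10 ≠ 0; (-1, 3): f_x = -15 ≠ 0; (-1, 4): f_x = -22 ≠ 0.
  x = 0: f_y(0, y) = -2*y; vanishes at y ∈ {0}. (0, 0): f_x = -24 ≠ 0.
  x = 1: f_y(1, y) = -4*y; vanishes at y ∈ {0}. (1, 0): f_x = -54 ≠ 0.
  x = 2: f_y(2, y) = -6*y; vanishes at y ∈ {0}. (2, 0): f_x = -96 ≠ 0.
  x = 3: f_y(3, y) = -8*y; vanishes at y ∈ {0}. (3, 0): f_x = -150 ≠ 0.
  x = 4: f_y(4, y) = -10*y; vanishes at y ∈ {0}. (4, 0): f_x = -216 ≠ 0.
Only singular point on the grid: (-2, 0).
Classify: substitute x = -2 + u, y = 0 + v and expand: f = -2*u**3 - u*v**2 + v**2.
No constant or linear terms (consistent with a singular point). Quadratic part: v**2. Cubic part: -2*u**3 - u*v**2.
The quadratic part v**2 is a perfect square, so there is a single (double) tangent line v = 0, i.e. y = 0. Restricting the cubic part to that line (v = 0) leaves -2*u**3 ≠ 0, so f is not divisible by v and the branch is v² ≈ 2*u**3 to lowest order — this is a cusp.
Classification: cusp.


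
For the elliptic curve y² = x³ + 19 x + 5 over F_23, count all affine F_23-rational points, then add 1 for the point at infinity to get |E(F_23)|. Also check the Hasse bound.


Affine points = {(1, 5), (1, 18), (5, 8), (5, 15), (6, 6), (6, 17), (8, 5), (8, 18), (9, 10), (9, 13), (11, 2), (11, 21), (12, 11), (12, 12), (14, 5), (14, 18), (15, 10), (15, 13), (16, 9), (16, 14), (19, 7), (19, 16), (20, 6), (20, 17), (22, 10), (22, 13)}; affine count = 26; |E(F_23)| = 27.

Discriminant check: Δ ∝ 4a³ + 27b² = 4·19³ + 27·5² = 4·6859 + 27·25 ≡ 5 (mod 23). Nonzero ⇒ E is nonsingular.
For each x ∈ F_23, compute rhs = x³ + 19·x + 5 mod 23, then count y ∈ F_23 with y² ≡ rhs.
  x = 0: rhs = 5, matching y values: none (0 points).
  x = 1: rhs = 2, matching y values: 5, 18 (2 points).
  x = 2: rhs = 5, matching y values: none (0 points).
  x = 3: rhs = 20, matching y values: none (0 points).
  x = 4: rhs = 7, matching y values: none (0 points).
  x = 5: rhs = 18, matching y values: 8, 15 (2 points).
  x = 6: rhs = 13, matching y values: 6, 17 (2 points).
  x = 7: rhs = 21, matching y values: none (0 points).
  x = 8: rhs = 2, matching y values: 5, 18 (2 points).
  x = 9: rhs = 8, matching y values: 10, 13 (2 points).
  x = 10: rhs = 22, matching y values: none (0 points).
  x = 11: rhs = 4, matching y values: 2, 21 (2 points).
  x = 12: rhs = 6, matching y values: 11, 12 (2 points).
  x = 13: rhs = 11, matching y values: none (0 points).
  x = 14: rhs = 2, matching y values: 5, 18 (2 points).
  x = 15: rhs = 8, matching y values: 10, 13 (2 points).
  x = 16: rhs = 12, matching y values: 9, 14 (2 points).
  x = 17: rhs = 20, matching y values: none (0 points).
  x = 18: rhs = 15, matching y values: none (0 points).
  x = 19: rhs = 3, matching y values: 7, 16 (2 points).
  x = 20: rhs = 13, matching y values: 6, 17 (2 points).
  x = 21: rhs = 5, matching y values: none (0 points).
  x = 22: rhs = 8, matching y values: 10, 13 (2 points).
Total affine count: 26.
Full point count |E(F_23)| = 26 + 1 = 27.
Hasse bound: |27 − (23+1)| = |3| = 3 ≤ 2√23 ≈ 9.5917 ✓.


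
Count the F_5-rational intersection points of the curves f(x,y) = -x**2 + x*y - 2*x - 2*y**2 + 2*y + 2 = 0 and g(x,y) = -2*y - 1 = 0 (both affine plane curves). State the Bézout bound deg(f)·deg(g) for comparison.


Common zeros: ∅; count = 0; Bézout bound = 2.

deg(f) = 2, deg(g) = 1, so Bézout bound = 2.
Scan x ∈ F_5. For each x, list the y ∈ F_5 with f(x, y) ≡ 0 and those with g(x, y) ≡ 0 (mod 5); the common zeros in that column are the intersection.
  x = 0: f ≡ 0 at y ∈ {3}; g ≡ 0 at y ∈ {2}; common: ∅.
  x = 1: f ≡ 0 at y ∈ {1, 3}; g ≡ 0 at y ∈ {2}; common: ∅.
  x = 2: f ≡ 0 at y ∈ ∅; g ≡ 0 at y ∈ {2}; common: ∅.
  x = 3: f ≡ 0 at y ∈ {1, 4}; g ≡ 0 at y ∈ {2}; common: ∅.
  x = 4: f ≡ 0 at y ∈ {4}; g ≡ 0 at y ∈ {2}; common: ∅.
Collecting: common zeros = ∅, so the count is 0.
Comparison with the Bézout bound: 0 ≤ 2 = deg(f)·deg(g), as expected for curves with no common component (the affine F_5-count falls short of the bound because intersections may lie at infinity, over extension fields, or carry multiplicity).


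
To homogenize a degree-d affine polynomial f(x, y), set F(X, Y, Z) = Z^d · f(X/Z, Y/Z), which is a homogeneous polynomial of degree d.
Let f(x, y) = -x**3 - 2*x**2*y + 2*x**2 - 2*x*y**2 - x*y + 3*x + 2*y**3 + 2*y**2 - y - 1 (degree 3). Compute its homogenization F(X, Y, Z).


F(X, Y, Z) = -X**3 - 2*X**2*Y + 2*X**2*Z - 2*X*Y**2 - X*Y*Z + 3*X*Z**2 + 2*Y**3 + 2*Y**2*Z - Y*Z**2 - Z**3

deg(f) = 3.
Substitute x = X/Z, y = Y/Z into f, then multiply by Z^3.
  monomial -1·x^3·y^0 ↦ -1·X^3·Y^0·Z^0.
  monomial -2·x^2·y^1 ↦ -2·X^2·Y^1·Z^0.
  monomial 2·x^2·y^0 ↦ 2·X^2·Y^0·Z^1.
  monomial -2·x^1·y^2 ↦ -2·X^1·Y^2·Z^0.
  monomial -1·x^1·y^1 ↦ -1·X^1·Y^1·Z^1.
  monomial 3·x^1·y^0 ↦ 3·X^1·Y^0·Z^2.
  monomial 2·x^0·y^3 ↦ 2·X^0·Y^3·Z^0.
  monomial 2·x^0·y^2 ↦ 2·X^0·Y^2·Z^1.
  monomial -1·x^0·y^1 ↦ -1·X^0·Y^1·Z^2.
  monomial -1·x^0·y^0 ↦ -1·X^0·Y^0·Z^3.
Collecting: F(X, Y, Z) = -X**3 - 2*X**2*Y + 2*X**2*Z - 2*X*Y**2 - X*Y*Z + 3*X*Z**2 + 2*Y**3 + 2*Y**2*Z - Y*Z**2 - Z**3.


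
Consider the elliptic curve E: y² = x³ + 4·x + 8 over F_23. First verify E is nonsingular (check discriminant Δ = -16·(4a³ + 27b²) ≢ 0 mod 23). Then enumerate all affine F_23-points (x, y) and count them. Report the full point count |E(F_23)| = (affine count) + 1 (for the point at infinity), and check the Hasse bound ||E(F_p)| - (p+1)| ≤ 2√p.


Affine points = {(0, 10), (0, 13), (1, 6), (1, 17), (2, 1), (2, 22), (3, 1), (3, 22), (6, 8), (6, 15), (8, 0), (10, 6), (10, 17), (11, 7), (11, 16), (12, 6), (12, 17), (13, 7), (13, 16), (14, 5), (14, 18), (15, 4), (15, 19), (18, 1), (18, 22), (22, 7), (22, 16)}; affine count = 27; |E(F_23)| = 28.

Discriminant check: Δ ∝ 4a³ + 27b² = 4·4³ + 27·8² = 4·64 + 27·64 ≡ 6 (mod 23). Nonzero ⇒ E is nonsingular.
For each x ∈ F_23, compute rhs = x³ + 4·x + 8 mod 23, then count y ∈ F_23 with y² ≡ rhs.
  x = 0: rhs = 8, matching y values: 10, 13 (2 points).
  x = 1: rhs = 13, matching y values: 6, 17 (2 points).
  x = 2: rhs = 1, matching y values: 1, 22 (2 points).
  x = 3: rhs = 1, matching y values: 1, 22 (2 points).
  x = 4: rhs = 19, matching y values: none (0 points).
  x = 5: rhs = 15, matching y values: none (0 points).
  x = 6: rhs = 18, matching y values: 8, 15 (2 points).
  x = 7: rhs = 11, matching y values: none (0 points).
  x = 8: rhs = 0, matching y values: 0 (1 points).
  x = 9: rhs = 14, matching y values: none (0 points).
  x = 10: rhs = 13, matching y values: 6, 17 (2 points).
  x = 11: rhs = 3, matching y values: 7, 16 (2 points).
  x = 12: rhs = 13, matching y values: 6, 17 (2 points).
  x = 13: rhs = 3, matching y values: 7, 16 (2 points).
  x = 14: rhs = 2, matching y values: 5, 18 (2 points).
  x = 15: rhs = 16, matching y values: 4, 19 (2 points).
  x = 16: rhs = 5, matching y values: none (0 points).
  x = 17: rhs = 21, matching y values: none (0 points).
  x = 18: rhs = 1, matching y values: 1, 22 (2 points).
  x = 19: rhs = 20, matching y values: none (0 points).
  x = 20: rhs = 15, matching y values: none (0 points).
  x = 21: rhs = 15, matching y values: none (0 points).
  x = 22: rhs = 3, matching y values: 7, 16 (2 points).
Total affine count: 27.
Full point count |E(F_23)| = 27 + 1 = 28.
Hasse bound: |28 − (23+1)| = |4| = 4 ≤ 2√23 ≈ 9.5917 ✓.


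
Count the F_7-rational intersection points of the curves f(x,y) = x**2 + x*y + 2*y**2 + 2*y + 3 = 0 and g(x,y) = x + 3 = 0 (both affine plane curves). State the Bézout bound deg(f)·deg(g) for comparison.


Common zeros: ∅; count = 0; Bézout bound = 2.

deg(f) = 2, deg(g) = 1, so Bézout bound = 2.
Scan x ∈ F_7. For each x, list the y ∈ F_7 with f(x, y) ≡ 0 and those with g(x, y) ≡ 0 (mod 7); the common zeros in that column are the intersection.
  x = 0: f ≡ 0 at y ∈ {1, 5}; g ≡ 0 at y ∈ ∅; common: ∅.
  x = 1: f ≡ 0 at y ∈ ∅; g ≡ 0 at y ∈ ∅; common: ∅.
  x = 2: f ≡ 0 at y ∈ {0, 5}; g ≡ 0 at y ∈ ∅; common: ∅.
  x = 3: f ≡ 0 at y ∈ ∅; g ≡ 0 at y ∈ ∅; common: ∅.
  x = 4: f ≡ 0 at y ∈ ∅; g ≡ 0 at y ∈ {0, 1, 2, 3, 4, 5, 6}; common: ∅.
  x = 5: f ≡ 0 at y ∈ {0}; g ≡ 0 at y ∈ ∅; common: ∅.
  x = 6: f ≡ 0 at y ∈ {1, 2}; g ≡ 0 at y ∈ ∅; common: ∅.
Collecting: common zeros = ∅, so the count is 0.
Comparison with the Bézout bound: 0 ≤ 2 = deg(f)·deg(g), as expected for curves with no common component (the affine F_7-count falls short of the bound because intersections may lie at infinity, over extension fields, or carry multiplicity).


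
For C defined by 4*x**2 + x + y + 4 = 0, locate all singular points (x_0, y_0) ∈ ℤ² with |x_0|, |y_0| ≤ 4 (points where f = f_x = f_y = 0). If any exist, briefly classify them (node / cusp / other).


No singular points in the scanned grid; C is smooth there.

Compute partial derivatives:
  f_x = 8*x + 1.
  f_y = 1.
f_y = 1 is a nonzero constant, so f_y never vanishes: no point (x, y) can satisfy f = f_x = f_y = 0. In particular no (x, y) ∈ {−4, ..., 4}² is singular; the curve is smooth.


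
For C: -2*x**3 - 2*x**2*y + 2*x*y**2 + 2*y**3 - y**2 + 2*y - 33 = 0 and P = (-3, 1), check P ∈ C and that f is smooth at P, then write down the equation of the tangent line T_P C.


Tangent line at P: -40*x - 24*y - 96 = 0.

Step 1: f(-3, 1) = 0, so P lies on C.
Step 2: partial derivatives
  f_x(x, y) = -6*x**2 - 4*x*y + 2*y**2, f_y(x, y) = -2*x**2 + 4*x*y + 6*y**2 - 2*y + 2.
  f_x(P) = -40, f_y(P) = -24 (gradient nonzero, so P is smooth).
Step 3: tangent line at P: -40·(x − -3) + -24·(y − 1) = 0.
Expanding: -40*x - 24*y - 96 = 0.


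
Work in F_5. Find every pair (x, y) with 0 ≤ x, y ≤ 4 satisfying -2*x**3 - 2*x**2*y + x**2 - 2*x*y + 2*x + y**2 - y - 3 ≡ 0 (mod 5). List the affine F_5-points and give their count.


Affine F_5-points: {(4, 2), (4, 4)}; count = 2.

For each of the 25 pairs (x, y) ∈ F_5², evaluate f(x, y) mod 5. Record the zeros.
  x = 0: [0↦2, 1↦2, 2↦4, 3↦3, 4↦4]  zeros at y ∈ ∅
  x = 1: [0↦3, 1↦4, 2↦2, 3↦2, 4↦4]  zeros at y ∈ ∅
  x = 2: [0↦4, 1↦2, 2↦2, 3↦4, 4↦3]  zeros at y ∈ ∅
  x = 3: [0↦3, 1↦4, 2↦2, 3↦2, 4↦4]  zeros at y ∈ ∅
  x = 4: [0↦3, 1↦3, 2↦0, 3↦4, 4↦0]  zeros at y ∈ {2, 4}
Collecting zeros: affine points = {(4, 2), (4, 4)}.
Total count |C(F_5)_aff| = 2.


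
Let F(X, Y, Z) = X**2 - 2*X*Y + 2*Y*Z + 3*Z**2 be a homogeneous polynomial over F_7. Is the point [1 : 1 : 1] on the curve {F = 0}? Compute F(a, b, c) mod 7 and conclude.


F(1,1,1) ≡ 4 (mod 7); P is NOT on the curve.

Evaluate F(1, 1, 1) term-by-term (mod 7).
  X**2 ↦ 1·1·1·1 = 1
  -2*X*Y ↦ -2·1·1·1 = -2
  2*Y*Z ↦ 2·1·1·1 = 2
  3*Z**2 ↦ 3·1·1·1 = 3
Sum: F(1, 1, 1) = (1) + (-2) + (2) + (3) = 4.
Reducing mod 7: 4 ≡ 4 (mod 7).
Since F(a, b, c) ≡ 4 ≠ 0 (mod 7), P does NOT lie on the curve.


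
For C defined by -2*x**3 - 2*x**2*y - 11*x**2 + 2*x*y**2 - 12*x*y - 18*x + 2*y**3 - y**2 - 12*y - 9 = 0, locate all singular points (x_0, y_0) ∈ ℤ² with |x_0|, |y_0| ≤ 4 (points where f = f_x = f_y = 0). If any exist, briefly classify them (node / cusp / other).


Singular points: {(-2, 1)}; classification: node.

Compute partial derivatives:
  f_x = -6*x**2 - 4*x*y - 22*x + 2*y**2 - 12*y - 18.
  f_y = -2*x**2 + 4*x*y - 12*x + 6*y**2 - 2*y - 12.
Scan x_0 ∈ {−4, ..., 4}. For each x_0, f_y(x_0, y) is a polynomial in y; find its integer roots y ∈ {−4, ..., 4}, then test f_x and f at those candidates.
  x = -4: f_y(-4, y) = 6*y**2 - 18*y + 4; no integer root y with |y| ≤ 4.
  x = -3: f_y(-3, y) = 6*y**2 - 14*y + 6; no integer root y with |y| ≤ 4.
  x = -2: f_y(-2, y) = 6*y**2 - 10*y + 4; vanishes at y ∈ {1}. (-2, 1): f_x = 0, f = 0 — SINGULAR.
  x = -1: f_y(-1, y) = 6*y**2 - 6*y - 2; no integer root y with |y| ≤ 4.
  x = 0: f_y(0, y) = 6*y**2 - 2*y - 12; no integer root y with |y| ≤ 4.
  x = 1: f_y(1, y) = 6*y**2 + 2*y - 26; no integer root y with |y| ≤ 4.
  x = 2: f_y(2, y) = 6*y**2 + 6*y - 44; no integer root y with |y| ≤ 4.
  x = 3: f_y(3, y) = 6*y**2 + 10*y - 66; no integer root y with |y| ≤ 4.
  x = 4: f_y(4, y) = 6*y**2 + 14*y - 92; no integer root y with |y| ≤ 4.
Only singular point on the grid: (-2, 1).
Classify: substitute x = -2 + u, y = 1 + v and expand: f = -2*u**3 - 2*u**2*v - u**2 + 2*u*v**2 + 2*v**3 + v**2.
No constant or linear terms (consistent with a singular point). Quadratic part: -u**2 + v**2. Cubic part: -2*u**3 - 2*u**2*v + 2*u*v**2 + 2*v**3.
The quadratic part v**2 - u**2 = (v − u)(v + u) splits into two distinct linear factors, so there are two distinct tangent lines y − 1 = ±(x − -2) — this is a node (ordinary double point).
Classification: node.


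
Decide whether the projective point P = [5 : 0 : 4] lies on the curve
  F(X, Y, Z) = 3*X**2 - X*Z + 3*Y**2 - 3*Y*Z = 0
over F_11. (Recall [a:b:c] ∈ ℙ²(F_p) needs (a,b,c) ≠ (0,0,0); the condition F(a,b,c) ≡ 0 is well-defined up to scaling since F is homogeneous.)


F(5,0,4) ≡ 0 (mod 11); P is on the curve.

Evaluate F(5, 0, 4) term-by-term (mod 11).
  3*X**2 ↦ 3·25·1·1 = 75
  -X*Z ↦ -1·5·1·4 = -20
  3*Y**2 ↦ 3·1·0·1 = 0
  -3*Y*Z ↦ -3·1·0·4 = 0
Sum: F(5, 0, 4) = (75) + (-20) + (0) + (0) = 55.
Reducing mod 11: 55 ≡ 0 (mod 11).
Since F(a, b, c) ≡ 0 (mod 11), P lies on the curve.


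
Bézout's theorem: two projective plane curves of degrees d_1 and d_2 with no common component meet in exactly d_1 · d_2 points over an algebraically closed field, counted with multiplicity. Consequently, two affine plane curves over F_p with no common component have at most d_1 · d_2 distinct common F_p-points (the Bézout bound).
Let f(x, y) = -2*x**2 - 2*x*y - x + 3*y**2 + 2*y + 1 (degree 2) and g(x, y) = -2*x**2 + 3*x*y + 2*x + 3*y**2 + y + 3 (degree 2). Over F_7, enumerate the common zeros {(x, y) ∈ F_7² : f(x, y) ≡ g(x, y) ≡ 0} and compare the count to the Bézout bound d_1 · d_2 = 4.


Common zeros: {(4, 0), (6, 1)}; count = 2; Bézout bound = 4.

deg(f) = 2, deg(g) = 2, so Bézout bound = 4.
Scan x ∈ F_7. For each x, list the y ∈ F_7 with f(x, y) ≡ 0 and those with g(x, y) ≡ 0 (mod 7); the common zeros in that column are the intersection.
  x = 0: f ≡ 0 at y ∈ ∅; g ≡ 0 at y ∈ {1}; common: ∅.
  x = 1: f ≡ 0 at y ∈ ∅; g ≡ 0 at y ∈ {3, 5}; common: ∅.
  x = 2: f ≡ 0 at y ∈ {5}; g ≡ 0 at y ∈ ∅; common: ∅.
  x = 3: f ≡ 0 at y ∈ {1, 5}; g ≡ 0 at y ∈ ∅; common: ∅.
  x = 4: f ≡ 0 at y ∈ {0, 2}; g ≡ 0 at y ∈ {0, 5}; common: {0}.
  x = 5: f ≡ 0 at y ∈ ∅; g ≡ 0 at y ∈ {2}; common: ∅.
  x = 6: f ≡ 0 at y ∈ {0, 1}; g ≡ 0 at y ∈ {1, 2}; common: {1}.
Collecting: common zeros = {(4, 0), (6, 1)}, so the count is 2.
Comparison with the Bézout bound: 2 ≤ 4 = deg(f)·deg(g), as expected for curves with no common component (the affine F_7-count falls short of the bound because intersections may lie at infinity, over extension fields, or carry multiplicity).


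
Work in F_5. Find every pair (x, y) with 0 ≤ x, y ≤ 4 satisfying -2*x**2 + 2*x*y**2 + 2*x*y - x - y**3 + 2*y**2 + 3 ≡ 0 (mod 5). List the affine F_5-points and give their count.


Affine F_5-points: {(1, 0), (1, 1), (1, 3), (3, 1), (3, 3), (3, 4), (4, 2), (4, 4)}; count = 8.

For each of the 25 pairs (x, y) ∈ F_5², evaluate f(x, y) mod 5. Record the zeros.
  x = 0: [0↦3, 1↦4, 2↦3, 3↦4, 4↦1]  zeros at y ∈ ∅
  x = 1: [0↦0, 1↦0, 2↦2, 3↦0, 4↦3]  zeros at y ∈ {0, 1, 3}
  x = 2: [0↦3, 1↦2, 2↦2, 3↦2, 4↦1]  zeros at y ∈ ∅
  x = 3: [0↦2, 1↦0, 2↦3, 3↦0, 4↦0]  zeros at y ∈ {1, 3, 4}
  x = 4: [0↦2, 1↦4, 2↦0, 3↦4, 4↦0]  zeros at y ∈ {2, 4}
Collecting zeros: affine points = {(1, 0), (1, 1), (1, 3), (3, 1), (3, 3), (3, 4), (4, 2), (4, 4)}.
Total count |C(F_5)_aff| = 8.


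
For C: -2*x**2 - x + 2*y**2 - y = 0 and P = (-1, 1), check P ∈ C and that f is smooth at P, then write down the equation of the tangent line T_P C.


Tangent line at P: 3*x + 3*y = 0.

Step 1: f(-1, 1) = 0, so P lies on C.
Step 2: partial derivatives
  f_x(x, y) = -4*x - 1, f_y(x, y) = 4*y - 1.
  f_x(P) = 3, f_y(P) = 3 (gradient nonzero, so P is smooth).
Step 3: tangent line at P: 3·(x − -1) + 3·(y − 1) = 0.
Expanding: 3*x + 3*y = 0.


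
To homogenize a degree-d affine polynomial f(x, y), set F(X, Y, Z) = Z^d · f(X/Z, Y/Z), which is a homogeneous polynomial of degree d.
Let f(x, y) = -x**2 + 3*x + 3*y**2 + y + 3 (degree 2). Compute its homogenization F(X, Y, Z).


F(X, Y, Z) = -X**2 + 3*X*Z + 3*Y**2 + Y*Z + 3*Z**2

deg(f) = 2.
Substitute x = X/Z, y = Y/Z into f, then multiply by Z^2.
  monomial -1·x^2·y^0 ↦ -1·X^2·Y^0·Z^0.
  monomial 3·x^1·y^0 ↦ 3·X^1·Y^0·Z^1.
  monomial 3·x^0·y^2 ↦ 3·X^0·Y^2·Z^0.
  monomial 1·x^0·y^1 ↦ 1·X^0·Y^1·Z^1.
  monomial 3·x^0·y^0 ↦ 3·X^0·Y^0·Z^2.
Collecting: F(X, Y, Z) = -X**2 + 3*X*Z + 3*Y**2 + Y*Z + 3*Z**2.


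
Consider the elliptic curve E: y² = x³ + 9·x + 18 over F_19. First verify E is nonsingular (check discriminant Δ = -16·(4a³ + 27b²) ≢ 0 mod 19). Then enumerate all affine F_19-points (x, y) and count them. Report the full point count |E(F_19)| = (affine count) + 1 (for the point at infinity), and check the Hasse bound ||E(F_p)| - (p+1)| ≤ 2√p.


Affine points = {(1, 3), (1, 16), (2, 5), (2, 14), (4, 2), (4, 17), (5, 6), (5, 13), (7, 5), (7, 14), (9, 7), (9, 12), (10, 5), (10, 14), (11, 2), (11, 17), (12, 7), (12, 12), (14, 0), (17, 7), (17, 12)}; affine count = 21; |E(F_19)| = 22.

Discriminant check: Δ ∝ 4a³ + 27b² = 4·9³ + 27·18² = 4·729 + 27·324 ≡ 17 (mod 19). Nonzero ⇒ E is nonsingular.
For each x ∈ F_19, compute rhs = x³ + 9·x + 18 mod 19, then count y ∈ F_19 with y² ≡ rhs.
  x = 0: rhs = 18, matching y values: none (0 points).
  x = 1: rhs = 9, matching y values: 3, 16 (2 points).
  x = 2: rhs = 6, matching y values: 5, 14 (2 points).
  x = 3: rhs = 15, matching y values: none (0 points).
  x = 4: rhs = 4, matching y values: 2, 17 (2 points).
  x = 5: rhs = 17, matching y values: 6, 13 (2 points).
  x = 6: rhs = 3, matching y values: none (0 points).
  x = 7: rhs = 6, matching y values: 5, 14 (2 points).
  x = 8: rhs = 13, matching y values: none (0 points).
  x = 9: rhs = 11, matching y values: 7, 12 (2 points).
  x = 10: rhs = 6, matching y values: 5, 14 (2 points).
  x = 11: rhs = 4, matching y values: 2, 17 (2 points).
  x = 12: rhs = 11, matching y values: 7, 12 (2 points).
  x = 13: rhs = 14, matching y values: none (0 points).
  x = 14: rhs = 0, matching y values: 0 (1 points).
  x = 15: rhs = 13, matching y values: none (0 points).
  x = 16: rhs = 2, matching y values: none (0 points).
  x = 17: rhs = 11, matching y values: 7, 12 (2 points).
  x = 18: rhs = 8, matching y values: none (0 points).
Total affine count: 21.
Full point count |E(F_19)| = 21 + 1 = 22.
Hasse bound: |22 − (19+1)| = |2| = 2 ≤ 2√19 ≈ 8.7178 ✓.


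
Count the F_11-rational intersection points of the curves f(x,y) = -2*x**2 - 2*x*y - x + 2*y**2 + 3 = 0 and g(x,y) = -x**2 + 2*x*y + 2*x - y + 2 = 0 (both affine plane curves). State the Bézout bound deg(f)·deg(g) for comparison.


Common zeros: {(0, 2), (4, 4)}; count = 2; Bézout bound = 4.

deg(f) = 2, deg(g) = 2, so Bézout bound = 4.
Scan x ∈ F_11. For each x, list the y ∈ F_11 with f(x, y) ≡ 0 and those with g(x, y) ≡ 0 (mod 11); the common zeros in that column are the intersection.
  x = 0: f ≡ 0 at y ∈ {2, 9}; g ≡ 0 at y ∈ {2}; common: {2}.
  x = 1: f ≡ 0 at y ∈ {0, 1}; g ≡ 0 at y ∈ {8}; common: ∅.
  x = 2: f ≡ 0 at y ∈ ∅; g ≡ 0 at y ∈ {3}; common: ∅.
  x = 3: f ≡ 0 at y ∈ {1, 2}; g ≡ 0 at y ∈ {9}; common: ∅.
  x = 4: f ≡ 0 at y ∈ {0, 4}; g ≡ 0 at y ∈ {4}; common: {4}.
  x = 5: f ≡ 0 at y ∈ ∅; g ≡ 0 at y ∈ {10}; common: ∅.
  x = 6: f ≡ 0 at y ∈ ∅; g ≡ 0 at y ∈ {0, 1, 2, 3, 4, 5, 6, 7, 8, 9, 10}; common: ∅.
  x = 7: f ≡ 0 at y ∈ {9}; g ≡ 0 at y ∈ {0}; common: ∅.
  x = 8: f ≡ 0 at y ∈ {4}; g ≡ 0 at y ∈ {6}; common: ∅.
  x = 9: f ≡ 0 at y ∈ ∅; g ≡ 0 at y ∈ {1}; common: ∅.
  x = 10: f ≡ 0 at y ∈ ∅; g ≡ 0 at y ∈ {7}; common: ∅.
Collecting: common zeros = {(0, 2), (4, 4)}, so the count is 2.
Comparison with the Bézout bound: 2 ≤ 4 = deg(f)·deg(g), as expected for curves with no common component (the affine F_11-count falls short of the bound because intersections may lie at infinity, over extension fields, or carry multiplicity).


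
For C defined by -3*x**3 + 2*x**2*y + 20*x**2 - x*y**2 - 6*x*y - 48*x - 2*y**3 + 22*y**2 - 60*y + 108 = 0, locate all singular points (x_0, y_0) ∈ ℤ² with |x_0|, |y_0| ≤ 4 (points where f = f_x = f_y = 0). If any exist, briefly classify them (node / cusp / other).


Singular points: {(3, 3)}; classification: node.

Compute partial derivatives:
  f_x = -9*x**2 + 4*x*y + 40*x - y**2 - 6*y - 48.
  f_y = 2*x**2 - 2*x*y - 6*x - 6*y**2 + 44*y - 60.
Scan x_0 ∈ {−4, ..., 4}. For each x_0, f_y(x_0, y) is a polynomial in y; find its integer roots y ∈ {−4, ..., 4}, then test f_x and f at those candidates.
  x = -4: f_y(-4, y) = -6*y**2 + 52*y - 4; no integer root y with |y| ≤ 4.
  x = -3: f_y(-3, y) = -6*y**2 + 50*y - 24; no integer root y with |y| ≤ 4.
  x = -2: f_y(-2, y) = -6*y**2 + 48*y - 40; no integer root y with |y| ≤ 4.
  x = -1: f_y(-1, y) = -6*y**2 + 46*y - 52; no integer root y with |y| ≤ 4.
  x = 0: f_y(0, y) = -6*y**2 + 44*y - 60; no integer root y with |y| ≤ 4.
  x = 1: f_y(1, y) = -6*y**2 + 42*y - 64; no integer root y with |y| ≤ 4.
  x = 2: f_y(2, y) = -6*y**2 + 40*y - 64; vanishes at y ∈ {4}. (2, 4): f_x = -12 ≠ 0.
  x = 3: f_y(3, y) = -6*y**2 + 38*y - 60; vanishes at y ∈ {3}. (3, 3): f_x = 0, f = 0 — SINGULAR.
  x = 4: f_y(4, y) = -6*y**2 + 36*y - 52; no integer root y with |y| ≤ 4.
Only singular point on the grid: (3, 3).
Classify: substitute x = 3 + u, y = 3 + v and expand: f = -3*u**3 + 2*u**2*v - u**2 - u*v**2 - 2*v**3 + v**2.
No constant or linear terms (consistent with a singular point). Quadratic part: -u**2 + v**2. Cubic part: -3*u**3 + 2*u**2*v - u*v**2 - 2*v**3.
The quadratic part v**2 - u**2 = (v − u)(v + u) splits into two distinct linear factors, so there are two distinct tangent lines y − 3 = ±(x − 3) — this is a node (ordinary double point).
Classification: node.


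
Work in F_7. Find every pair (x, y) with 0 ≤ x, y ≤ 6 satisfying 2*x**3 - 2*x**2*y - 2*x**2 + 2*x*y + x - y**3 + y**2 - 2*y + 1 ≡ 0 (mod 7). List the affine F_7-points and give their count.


Affine F_7-points: {(0, 2), (1, 1), (2, 5), (3, 6)}; count = 4.

For each of the 49 pairs (x, y) ∈ F_7², evaluate f(x, y) mod 7. Record the zeros.
  x = 0: [0↦1, 1↦6, 2↦0, 3↦5, 4↦1, 5↦3, 6↦5]  zeros at y ∈ {2}
  x = 1: [0↦2, 1↦0, 2↦1, 3↦6, 4↦2, 5↦4, 6↦6]  zeros at y ∈ {1}
  x = 2: [0↦4, 1↦5, 2↦2, 3↦3, 4↦2, 5↦0, 6↦5]  zeros at y ∈ {5}
  x = 3: [0↦5, 1↦5, 2↦1, 3↦1, 4↦6, 5↦3, 6↦0]  zeros at y ∈ {6}
  x = 4: [0↦3, 1↦5, 2↦3, 3↦5, 4↦5, 5↦4, 6↦3]  zeros at y ∈ ∅
  x = 5: [0↦3, 1↦3, 2↦6, 3↦6, 4↦4, 5↦1, 6↦5]  zeros at y ∈ ∅
  x = 6: [0↦3, 1↦4, 2↦1, 3↦2, 4↦1, 5↦6, 6↦4]  zeros at y ∈ ∅
Collecting zeros: affine points = {(0, 2), (1, 1), (2, 5), (3, 6)}.
Total count |C(F_7)_aff| = 4.


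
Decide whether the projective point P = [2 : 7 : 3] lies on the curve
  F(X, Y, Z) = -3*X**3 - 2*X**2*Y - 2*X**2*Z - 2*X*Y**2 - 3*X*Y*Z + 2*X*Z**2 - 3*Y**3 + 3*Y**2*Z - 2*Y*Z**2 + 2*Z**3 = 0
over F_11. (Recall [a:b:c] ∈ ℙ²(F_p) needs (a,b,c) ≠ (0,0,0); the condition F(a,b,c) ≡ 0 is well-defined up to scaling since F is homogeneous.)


F(2,7,3) ≡ 6 (mod 11); P is NOT on the curve.

Evaluate F(2, 7, 3) term-by-term (mod 11).
  -3*X**3 ↦ -3·8·1·1 = -24
  -2*X**2*Y ↦ -2·4·7·1 = -56
  -2*X**2*Z ↦ -2·4·1·3 = -24
  -2*X*Y**2 ↦ -2·2·49·1 = -196
  -3*X*Y*Z ↦ -3·2·7·3 = -126
  2*X*Z**2 ↦ 2·2·1·9 = 36
  -3*Y**3 ↦ -3·1·343·1 = -1029
  3*Y**2*Z ↦ 3·1·49·3 = 441
  -2*Y*Z**2 ↦ -2·1·7·9 = -126
  2*Z**3 ↦ 2·1·1·27 = 54
Sum: F(2, 7, 3) = (-24) + (-56) + (-24) + (-196) + (-126) + (36) + (-1029) + (441) + (-126) + (54) = -1050.
Reducing mod 11: -1050 ≡ 6 (mod 11).
Since F(a, b, c) ≡ 6 ≠ 0 (mod 11), P does NOT lie on the curve.


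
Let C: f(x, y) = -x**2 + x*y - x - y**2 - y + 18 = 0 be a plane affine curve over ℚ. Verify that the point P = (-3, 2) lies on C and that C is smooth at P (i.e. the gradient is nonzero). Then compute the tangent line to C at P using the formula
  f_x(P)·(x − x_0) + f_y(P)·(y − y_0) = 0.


Tangent line at P: 7*x - 8*y + 37 = 0.

Step 1: f(-3, 2) = 0, so P lies on C.
Step 2: partial derivatives
  f_x(x, y) = -2*x + y - 1, f_y(x, y) = x - 2*y - 1.
  f_x(P) = 7, f_y(P) = -8 (gradient nonzero, so P is smooth).
Step 3: tangent line at P: 7·(x − -3) + -8·(y − 2) = 0.
Expanding: 7*x - 8*y + 37 = 0.


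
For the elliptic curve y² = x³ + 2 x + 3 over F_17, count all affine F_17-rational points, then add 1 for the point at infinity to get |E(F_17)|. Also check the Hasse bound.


Affine points = {(2, 7), (2, 10), (3, 6), (3, 11), (5, 6), (5, 11), (8, 2), (8, 15), (9, 6), (9, 11), (11, 8), (11, 9), (12, 2), (12, 15), (13, 4), (13, 13), (14, 2), (14, 15), (15, 5), (15, 12), (16, 0)}; affine count = 21; |E(F_17)| = 22.

Discriminant check: Δ ∝ 4a³ + 27b² = 4·2³ + 27·3² = 4·8 + 27·9 ≡ 3 (mod 17). Nonzero ⇒ E is nonsingular.
For each x ∈ F_17, compute rhs = x³ + 2·x + 3 mod 17, then count y ∈ F_17 with y² ≡ rhs.
  x = 0: rhs = 3, matching y values: none (0 points).
  x = 1: rhs = 6, matching y values: none (0 points).
  x = 2: rhs = 15, matching y values: 7, 10 (2 points).
  x = 3: rhs = 2, matching y values: 6, 11 (2 points).
  x = 4: rhs = 7, matching y values: none (0 points).
  x = 5: rhs = 2, matching y values: 6, 11 (2 points).
  x = 6: rhs = 10, matching y values: none (0 points).
  x = 7: rhs = 3, matching y values: none (0 points).
  x = 8: rhs = 4, matching y values: 2, 15 (2 points).
  x = 9: rhs = 2, matching y values: 6, 11 (2 points).
  x = 10: rhs = 3, matching y values: none (0 points).
  x = 11: rhs = 13, matching y values: 8, 9 (2 points).
  x = 12: rhs = 4, matching y values: 2, 15 (2 points).
  x = 13: rhs = 16, matching y values: 4, 13 (2 points).
  x = 14: rhs = 4, matching y values: 2, 15 (2 points).
  x = 15: rhs = 8, matching y values: 5, 12 (2 points).
  x = 16: rhs = 0, matching y values: 0 (1 points).
Total affine count: 21.
Full point count |E(F_17)| = 21 + 1 = 22.
Hasse bound: |22 − (17+1)| = |4| = 4 ≤ 2√17 ≈ 8.2462 ✓.


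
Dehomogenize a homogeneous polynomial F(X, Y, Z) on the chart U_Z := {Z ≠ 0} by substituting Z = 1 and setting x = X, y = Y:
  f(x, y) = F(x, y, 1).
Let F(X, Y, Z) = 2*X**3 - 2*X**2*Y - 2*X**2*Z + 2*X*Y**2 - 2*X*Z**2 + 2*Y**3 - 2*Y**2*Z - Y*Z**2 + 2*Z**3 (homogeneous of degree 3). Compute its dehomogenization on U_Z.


f(x, y) = 2*x**3 - 2*x**2*y - 2*x**2 + 2*x*y**2 - 2*x + 2*y**3 - 2*y**2 - y + 2

On U_Z we set Z = 1. Each monomial c·X^i·Y^j·Z^k in F becomes c·x^i·y^j·1^k = c·x^i·y^j.
Substituting Z = 1: F(X, Y, 1) = 2*x**3 - 2*x**2*y - 2*x**2 + 2*x*y**2 - 2*x + 2*y**3 - 2*y**2 - y + 2.
Note: deg(f) ≤ deg(F) = 3; strict inequality happens when F is divisible by Z (lost terms).


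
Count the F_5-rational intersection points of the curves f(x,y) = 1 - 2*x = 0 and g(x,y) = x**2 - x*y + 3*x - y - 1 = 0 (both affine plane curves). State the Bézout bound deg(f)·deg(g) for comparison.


Common zeros: {(3, 3)}; count = 1; Bézout bound = 2.

deg(f) = 1, deg(g) = 2, so Bézout bound = 2.
Scan x ∈ F_5. For each x, list the y ∈ F_5 with f(x, y) ≡ 0 and those with g(x, y) ≡ 0 (mod 5); the common zeros in that column are the intersection.
  x = 0: f ≡ 0 at y ∈ ∅; g ≡ 0 at y ∈ {4}; common: ∅.
  x = 1: f ≡ 0 at y ∈ ∅; g ≡ 0 at y ∈ {4}; common: ∅.
  x = 2: f ≡ 0 at y ∈ ∅; g ≡ 0 at y ∈ {3}; common: ∅.
  x = 3: f ≡ 0 at y ∈ {0, 1, 2, 3, 4}; g ≡ 0 at y ∈ {3}; common: {3}.
  x = 4: f ≡ 0 at y ∈ ∅; g ≡ 0 at y ∈ ∅; common: ∅.
Collecting: common zeros = {(3, 3)}, so the count is 1.
Comparison with the Bézout bound: 1 ≤ 2 = deg(f)·deg(g), as expected for curves with no common component (the affine F_5-count falls short of the bound because intersections may lie at infinity, over extension fields, or carry multiplicity).
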